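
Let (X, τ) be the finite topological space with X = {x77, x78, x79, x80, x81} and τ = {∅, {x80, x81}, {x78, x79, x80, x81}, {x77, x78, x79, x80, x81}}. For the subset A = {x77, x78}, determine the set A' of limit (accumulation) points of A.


A' = {x77, x79}

For each x ∈ X, list the open sets U ∈ τ with x ∈ U, then check whether U ∩ (A ∖ {x}) ≠ ∅ for every such U.
  x = x77: opens ∋ x are {x77, x78, x79, x80, x81}; each meets A ∖ {x77}, so x IS a limit point.
  x = x78: open {x78, x79, x80, x81} ∋ x has {x78, x79, x80, x81} ∩ (A ∖ {x78}) = ∅, so x is NOT a limit point.
  x = x79: opens ∋ x are {x78, x79, x80, x81}, {x77, x78, x79, x80, x81}; each meets A ∖ {x79}, so x IS a limit point.
  x = x80: open {x80, x81} ∋ x has {x80, x81} ∩ (A ∖ {x80}) = ∅, so x is NOT a limit point.
  x = x81: open {x80, x81} ∋ x has {x80, x81} ∩ (A ∖ {x81}) = ∅, so x is NOT a limit point.
Collecting: A' = {x77, x79}.


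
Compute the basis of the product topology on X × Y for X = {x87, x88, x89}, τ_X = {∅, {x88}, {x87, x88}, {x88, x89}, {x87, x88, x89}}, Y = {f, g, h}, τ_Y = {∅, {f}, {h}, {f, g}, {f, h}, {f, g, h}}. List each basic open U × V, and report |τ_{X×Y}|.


Basis B = {∅ × ∅, {x88} × {f}, {x88} × {h}, {x87, x88} × {f}, {x87, x88} × {h}, {x88} × {f, g}, {x88} × {f, h}, {x88, x89} × {f}, {x88, x89} × {h}, {x87, x88, x89} × {f}, {x87, x88, x89} × {h}, {x88} × {f, g, h}, {x87, x88} × {f, g}, {x87, x88} × {f, h}, {x88, x89} × {f, g}, {x88, x89} × {f, h}, {x87, x88} × {f, g, h}, {x87, x88, x89} × {f, g}, {x87, x88, x89} × {f, h}, {x88, x89} × {f, g, h}, {x87, x88, x89} × {f, g, h}}; |τ_{X×Y}| = 70.

Enumerate products U × V with U ∈ τ_X, V ∈ τ_Y (deduplicated):
  ∅ × ∅ = {} (∅)
  {x88} × {f} = {(x88,f)}
  {x88} × {h} = {(x88,h)}
  {x87, x88} × {f} = {(x87,f), (x88,f)}
  {x87, x88} × {h} = {(x87,h), (x88,h)}
  {x88} × {f, g} = {(x88,f), (x88,g)}
  {x88} × {f, h} = {(x88,f), (x88,h)}
  {x88, x89} × {f} = {(x88,f), (x89,f)}
  {x88, x89} × {h} = {(x88,h), (x89,h)}
  {x87, x88, x89} × {f} = {(x87,f), (x88,f), (x89,f)}
  {x87, x88, x89} × {h} = {(x87,h), (x88,h), (x89,h)}
  {x88} × {f, g, h} = {(x88,f), (x88,g), (x88,h)}
  {x87, x88} × {f, g} = {(x87,f), (x87,g), (x88,f), (x88,g)}
  {x87, x88} × {f, h} = {(x87,f), (x87,h), (x88,f), (x88,h)}
  {x88, x89} × {f, g} = {(x88,f), (x88,g), (x89,f), (x89,g)}
  {x88, x89} × {f, h} = {(x88,f), (x88,h), (x89,f), (x89,h)}
  {x87, x88} × {f, g, h} = {(x87,f), (x87,g), (x87,h), (x88,f), (x88,g), (x88,h)}
  {x87, x88, x89} × {f, g} = {(x87,f), (x87,g), (x88,f), (x88,g), (x89,f), (x89,g)}
  {x87, x88, x89} × {f, h} = {(x87,f), (x87,h), (x88,f), (x88,h), (x89,f), (x89,h)}
  {x88, x89} × {f, g, h} = {(x88,f), (x88,g), (x88,h), (x89,f), (x89,g), (x89,h)}
  {x87, x88, x89} × {f, g, h} = {(x87,f), (x87,g), (x87,h), (x88,f), (x88,g), (x88,h), (x89,f), (x89,g), (x89,h)}
These 21 distinct sets form the basis B.
Close under arbitrary unions to get τ_{X×Y}; counting gives |τ_{X×Y}| = 70.


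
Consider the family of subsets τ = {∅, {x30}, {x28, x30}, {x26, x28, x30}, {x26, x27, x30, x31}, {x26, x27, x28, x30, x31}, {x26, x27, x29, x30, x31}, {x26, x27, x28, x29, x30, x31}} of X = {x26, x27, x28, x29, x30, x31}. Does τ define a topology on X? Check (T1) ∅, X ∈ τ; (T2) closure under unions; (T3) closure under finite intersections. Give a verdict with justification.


τ is NOT a topology on X.

Axiom (T1): ∅ ∈ τ? Yes; X ∈ τ? Yes.
Axiom (T2/T3): check pairwise unions and intersections of members of τ.
Counterexample for (T3): {x26, x28, x30} ∩ {x26, x27, x30, x31} = {x26, x30} ∉ τ. Therefore τ is NOT a topology.


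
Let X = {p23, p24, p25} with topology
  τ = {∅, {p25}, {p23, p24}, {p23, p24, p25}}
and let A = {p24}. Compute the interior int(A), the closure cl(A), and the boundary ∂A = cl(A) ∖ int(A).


int(A) = ∅, cl(A) = {p23, p24}, ∂A = {p23, p24}.

Closed sets in (X, τ) are complements of opens:
  closed(X, τ) = {∅, {p25}, {p23, p24}, {p23, p24, p25}}.
int(A) = ⋃ {U ∈ τ : U ⊆ A}. Opens contained in A: ∅.
Taking the union of these: int(A) = ∅.
cl(A) = ⋂ {C closed : A ⊆ C}. Closed sets containing A: {p23, p24}, {p23, p24, p25}.
Intersecting these: cl(A) = {p23, p24}.
∂A = cl(A) ∖ int(A) = {p23, p24} ∖ ∅ = {p23, p24}.


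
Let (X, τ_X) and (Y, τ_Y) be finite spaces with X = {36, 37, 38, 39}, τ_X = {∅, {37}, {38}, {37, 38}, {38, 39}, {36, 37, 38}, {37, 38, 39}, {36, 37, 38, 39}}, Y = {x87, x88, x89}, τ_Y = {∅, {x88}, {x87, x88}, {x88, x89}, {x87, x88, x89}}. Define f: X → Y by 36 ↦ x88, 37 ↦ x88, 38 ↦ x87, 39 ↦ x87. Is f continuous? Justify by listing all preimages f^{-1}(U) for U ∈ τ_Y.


f is NOT continuous.

Compute f^{-1}(U) for each U ∈ τ_Y:
  U = ∅: f^{-1}(U) = ∅ ∈ τ_X ✓.
  U = {x88}: f^{-1}(U) = {36, 37} ∉ τ_X ✗.
  U = {x87, x88}: f^{-1}(U) = {36, 37, 38, 39} ∈ τ_X ✓.
  U = {x88, x89}: f^{-1}(U) = {36, 37} ∉ τ_X ✗.
  U = {x87, x88, x89}: f^{-1}(U) = {36, 37, 38, 39} ∈ τ_X ✓.
Found U = {x88} with f^{-1}(U) = {36, 37} not in τ_X. Therefore f is NOT continuous.


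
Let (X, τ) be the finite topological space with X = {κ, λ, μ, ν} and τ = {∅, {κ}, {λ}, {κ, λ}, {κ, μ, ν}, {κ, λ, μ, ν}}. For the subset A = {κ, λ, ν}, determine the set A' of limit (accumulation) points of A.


A' = {μ, ν}

For each x ∈ X, list the open sets U ∈ τ with x ∈ U, then check whether U ∩ (A ∖ {x}) ≠ ∅ for every such U.
  x = κ: open {κ} ∋ x has {κ} ∩ (A ∖ {κ}) = ∅, so x is NOT a limit point.
  x = λ: open {λ} ∋ x has {λ} ∩ (A ∖ {λ}) = ∅, so x is NOT a limit point.
  x = μ: opens ∋ x are {κ, μ, ν}, {κ, λ, μ, ν}; each meets A ∖ {μ}, so x IS a limit point.
  x = ν: opens ∋ x are {κ, μ, ν}, {κ, λ, μ, ν}; each meets A ∖ {ν}, so x IS a limit point.
Collecting: A' = {μ, ν}.


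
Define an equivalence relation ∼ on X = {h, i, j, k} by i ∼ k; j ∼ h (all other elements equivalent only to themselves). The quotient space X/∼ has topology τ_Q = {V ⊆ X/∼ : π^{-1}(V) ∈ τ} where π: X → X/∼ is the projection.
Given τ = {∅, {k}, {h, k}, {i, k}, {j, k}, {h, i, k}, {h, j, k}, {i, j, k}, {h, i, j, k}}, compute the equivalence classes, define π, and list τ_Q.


X/∼ = {[h=j], [i=k]}; |τ_Q| = 3.

Equivalence classes: [h=j], [i=k].
Quotient map π: X → X/∼ sends h ↦ [h=j], i ↦ [i=k], j ↦ [h=j], k ↦ [i=k].
For each subset V ⊆ X/∼, compute π^{-1}(V) ⊆ X and check whether π^{-1}(V) ∈ τ. V is open in τ_Q iff π^{-1}(V) ∈ τ.
  V = {}: π^{-1}(V) = ∅ ∈ τ ✓.
  V = {[h=j]}: π^{-1}(V) = {h, j} ∉ τ ✗.
  V = {[i=k]}: π^{-1}(V) = {i, k} ∈ τ ✓.
  V = {[h=j], [i=k]}: π^{-1}(V) = {h, i, j, k} ∈ τ ✓.
Open sets in the quotient: τ_Q = {{}, {[i=k]}, {[h=j], [i=k]}} (3 elements).


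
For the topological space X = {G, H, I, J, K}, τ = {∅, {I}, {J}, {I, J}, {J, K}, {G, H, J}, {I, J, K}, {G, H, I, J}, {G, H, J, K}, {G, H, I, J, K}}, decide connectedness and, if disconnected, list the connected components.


(X, τ) is disconnected; components = [{I}, {G, H, J, K}].

Find clopen sets (U ∈ τ with X ∖ U ∈ τ):
  U = ∅, X ∖ U = {G, H, I, J, K} — both open, so U is clopen.
  U = {I}, X ∖ U = {G, H, J, K} — both open, so U is clopen.
  U = {G, H, J, K}, X ∖ U = {I} — both open, so U is clopen.
  U = {G, H, I, J, K}, X ∖ U = ∅ — both open, so U is clopen.
Nontrivial clopen(s) exist: e.g. {G, H, J, K}. So (X, τ) is disconnected.
Compute connected components by grouping points that agree on all clopens:
  component: {I}
  component: {G, H, J, K}


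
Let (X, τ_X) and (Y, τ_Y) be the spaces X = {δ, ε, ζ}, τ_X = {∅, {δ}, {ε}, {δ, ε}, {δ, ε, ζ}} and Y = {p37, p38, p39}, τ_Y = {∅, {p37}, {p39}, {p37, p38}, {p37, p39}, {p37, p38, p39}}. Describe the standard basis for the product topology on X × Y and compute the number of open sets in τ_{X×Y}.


Basis B = {∅ × ∅, {δ} × {p37}, {δ} × {p39}, {ε} × {p37}, {ε} × {p39}, {δ} × {p37, p38}, {δ} × {p37, p39}, {δ, ε} × {p37}, {δ, ε} × {p39}, {ε} × {p37, p38}, {ε} × {p37, p39}, {δ} × {p37, p38, p39}, {δ, ε, ζ} × {p37}, {δ, ε, ζ} × {p39}, {ε} × {p37, p38, p39}, {δ, ε} × {p37, p38}, {δ, ε} × {p37, p39}, {δ, ε} × {p37, p38, p39}, {δ, ε, ζ} × {p37, p38}, {δ, ε, ζ} × {p37, p39}, {δ, ε, ζ} × {p37, p38, p39}}; |τ_{X×Y}| = 70.

Enumerate products U × V with U ∈ τ_X, V ∈ τ_Y (deduplicated):
  ∅ × ∅ = {} (∅)
  {δ} × {p37} = {(δ,p37)}
  {δ} × {p39} = {(δ,p39)}
  {ε} × {p37} = {(ε,p37)}
  {ε} × {p39} = {(ε,p39)}
  {δ} × {p37, p38} = {(δ,p37), (δ,p38)}
  {δ} × {p37, p39} = {(δ,p37), (δ,p39)}
  {δ, ε} × {p37} = {(δ,p37), (ε,p37)}
  {δ, ε} × {p39} = {(δ,p39), (ε,p39)}
  {ε} × {p37, p38} = {(ε,p37), (ε,p38)}
  {ε} × {p37, p39} = {(ε,p37), (ε,p39)}
  {δ} × {p37, p38, p39} = {(δ,p37), (δ,p38), (δ,p39)}
  {δ, ε, ζ} × {p37} = {(δ,p37), (ε,p37), (ζ,p37)}
  {δ, ε, ζ} × {p39} = {(δ,p39), (ε,p39), (ζ,p39)}
  {ε} × {p37, p38, p39} = {(ε,p37), (ε,p38), (ε,p39)}
  {δ, ε} × {p37, p38} = {(δ,p37), (δ,p38), (ε,p37), (ε,p38)}
  {δ, ε} × {p37, p39} = {(δ,p37), (δ,p39), (ε,p37), (ε,p39)}
  {δ, ε} × {p37, p38, p39} = {(δ,p37), (δ,p38), (δ,p39), (ε,p37), (ε,p38), (ε,p39)}
  {δ, ε, ζ} × {p37, p38} = {(δ,p37), (δ,p38), (ε,p37), (ε,p38), (ζ,p37), (ζ,p38)}
  {δ, ε, ζ} × {p37, p39} = {(δ,p37), (δ,p39), (ε,p37), (ε,p39), (ζ,p37), (ζ,p39)}
  {δ, ε, ζ} × {p37, p38, p39} = {(δ,p37), (δ,p38), (δ,p39), (ε,p37), (ε,p38), (ε,p39), (ζ,p37), (ζ,p38), (ζ,p39)}
These 21 distinct sets form the basis B.
Close under arbitrary unions to get τ_{X×Y}; counting gives |τ_{X×Y}| = 70.


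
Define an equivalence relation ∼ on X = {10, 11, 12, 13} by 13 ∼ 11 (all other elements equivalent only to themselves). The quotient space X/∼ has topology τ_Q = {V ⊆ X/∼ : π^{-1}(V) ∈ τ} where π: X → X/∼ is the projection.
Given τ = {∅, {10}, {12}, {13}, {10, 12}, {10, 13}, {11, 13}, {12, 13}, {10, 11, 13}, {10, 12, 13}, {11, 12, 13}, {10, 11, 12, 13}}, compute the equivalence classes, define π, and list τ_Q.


X/∼ = {[10], [11=13], [12]}; |τ_Q| = 8.

Equivalence classes: [10], [11=13], [12].
Quotient map π: X → X/∼ sends 10 ↦ [10], 11 ↦ [11=13], 12 ↦ [12], 13 ↦ [11=13].
For each subset V ⊆ X/∼, compute π^{-1}(V) ⊆ X and check whether π^{-1}(V) ∈ τ. V is open in τ_Q iff π^{-1}(V) ∈ τ.
  V = {}: π^{-1}(V) = ∅ ∈ τ ✓.
  V = {[10]}: π^{-1}(V) = {10} ∈ τ ✓.
  V = {[11=13]}: π^{-1}(V) = {11, 13} ∈ τ ✓.
  V = {[10], [11=13]}: π^{-1}(V) = {10, 11, 13} ∈ τ ✓.
  V = {[12]}: π^{-1}(V) = {12} ∈ τ ✓.
  V = {[10], [12]}: π^{-1}(V) = {10, 12} ∈ τ ✓.
  V = {[11=13], [12]}: π^{-1}(V) = {11, 12, 13} ∈ τ ✓.
  V = {[10], [11=13], [12]}: π^{-1}(V) = {10, 11, 12, 13} ∈ τ ✓.
Open sets in the quotient: τ_Q = {{}, {[10]}, {[11=13]}, {[10], [11=13]}, {[12]}, {[10], [12]}, {[11=13], [12]}, {[10], [11=13], [12]}} (8 elements).


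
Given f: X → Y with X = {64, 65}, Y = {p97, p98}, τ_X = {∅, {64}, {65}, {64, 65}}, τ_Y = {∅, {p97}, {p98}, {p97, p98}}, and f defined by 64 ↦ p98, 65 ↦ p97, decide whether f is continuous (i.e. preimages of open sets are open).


f IS continuous.

Compute f^{-1}(U) for each U ∈ τ_Y:
  U = ∅: f^{-1}(U) = ∅ ∈ τ_X ✓.
  U = {p97}: f^{-1}(U) = {65} ∈ τ_X ✓.
  U = {p98}: f^{-1}(U) = {64} ∈ τ_X ✓.
  U = {p97, p98}: f^{-1}(U) = {64, 65} ∈ τ_X ✓.
Every preimage lies in τ_X, so f IS continuous.


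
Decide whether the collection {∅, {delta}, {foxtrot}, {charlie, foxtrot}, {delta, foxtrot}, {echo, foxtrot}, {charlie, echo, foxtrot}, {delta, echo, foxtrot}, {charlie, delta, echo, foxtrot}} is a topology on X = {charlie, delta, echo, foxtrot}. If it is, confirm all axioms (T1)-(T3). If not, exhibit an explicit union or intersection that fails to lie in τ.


τ is NOT a topology on X.

Axiom (T1): ∅ ∈ τ? Yes; X ∈ τ? Yes.
Axiom (T2/T3): check pairwise unions and intersections of members of τ.
Counterexample for (T2): {delta} ∪ {charlie, foxtrot} = {charlie, delta, foxtrot} ∉ τ. Therefore τ is NOT a topology.


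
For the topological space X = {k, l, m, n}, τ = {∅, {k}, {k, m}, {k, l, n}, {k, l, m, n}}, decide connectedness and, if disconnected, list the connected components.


(X, τ) is connected.

Find clopen sets (U ∈ τ with X ∖ U ∈ τ):
  U = ∅, X ∖ U = {k, l, m, n} — both open, so U is clopen.
  U = {k, l, m, n}, X ∖ U = ∅ — both open, so U is clopen.
Only trivial clopens (∅ and X) exist, so (X, τ) is connected.
Compute connected components by grouping points that agree on all clopens:
  component: {k, l, m, n}


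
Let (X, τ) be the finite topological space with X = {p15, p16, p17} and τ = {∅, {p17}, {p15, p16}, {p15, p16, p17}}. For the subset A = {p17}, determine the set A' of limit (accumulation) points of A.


A' = ∅

For each x ∈ X, list the open sets U ∈ τ with x ∈ U, then check whether U ∩ (A ∖ {x}) ≠ ∅ for every such U.
  x = p15: open {p15, p16} ∋ x has {p15, p16} ∩ (A ∖ {p15}) = ∅, so x is NOT a limit point.
  x = p16: open {p15, p16} ∋ x has {p15, p16} ∩ (A ∖ {p16}) = ∅, so x is NOT a limit point.
  x = p17: open {p17} ∋ x has {p17} ∩ (A ∖ {p17}) = ∅, so x is NOT a limit point.
Collecting: A' = ∅.


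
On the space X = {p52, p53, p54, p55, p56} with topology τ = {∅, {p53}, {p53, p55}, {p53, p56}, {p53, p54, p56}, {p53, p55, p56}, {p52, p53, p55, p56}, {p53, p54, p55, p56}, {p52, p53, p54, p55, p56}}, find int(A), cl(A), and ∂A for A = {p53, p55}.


int(A) = {p53, p55}, cl(A) = {p52, p53, p54, p55, p56}, ∂A = {p52, p54, p56}.

Closed sets in (X, τ) are complements of opens:
  closed(X, τ) = {∅, {p52}, {p54}, {p52, p54}, {p52, p55}, {p52, p54, p55}, {p52, p54, p56}, {p52, p54, p55, p56}, {p52, p53, p54, p55, p56}}.
int(A) = ⋃ {U ∈ τ : U ⊆ A}. Opens contained in A: ∅, {p53}, {p53, p55}.
Taking the union of these: int(A) = {p53, p55}.
cl(A) = ⋂ {C closed : A ⊆ C}. Closed sets containing A: {p52, p53, p54, p55, p56}.
Intersecting these: cl(A) = {p52, p53, p54, p55, p56}.
∂A = cl(A) ∖ int(A) = {p52, p53, p54, p55, p56} ∖ {p53, p55} = {p52, p54, p56}.


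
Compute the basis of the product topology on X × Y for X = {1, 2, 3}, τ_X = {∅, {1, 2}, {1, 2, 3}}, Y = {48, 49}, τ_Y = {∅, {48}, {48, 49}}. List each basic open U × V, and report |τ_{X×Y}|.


Basis B = {∅ × ∅, {1, 2} × {48}, {1, 2, 3} × {48}, {1, 2} × {48, 49}, {1, 2, 3} × {48, 49}}; |τ_{X×Y}| = 6.

Enumerate products U × V with U ∈ τ_X, V ∈ τ_Y (deduplicated):
  ∅ × ∅ = {} (∅)
  {1, 2} × {48} = {(1,48), (2,48)}
  {1, 2, 3} × {48} = {(1,48), (2,48), (3,48)}
  {1, 2} × {48, 49} = {(1,48), (1,49), (2,48), (2,49)}
  {1, 2, 3} × {48, 49} = {(1,48), (1,49), (2,48), (2,49), (3,48), (3,49)}
These 5 distinct sets form the basis B.
Close under arbitrary unions to get τ_{X×Y}; counting gives |τ_{X×Y}| = 6.


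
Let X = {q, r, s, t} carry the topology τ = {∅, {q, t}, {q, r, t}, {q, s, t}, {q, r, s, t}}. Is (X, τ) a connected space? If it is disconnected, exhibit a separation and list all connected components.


(X, τ) is connected.

Find clopen sets (U ∈ τ with X ∖ U ∈ τ):
  U = ∅, X ∖ U = {q, r, s, t} — both open, so U is clopen.
  U = {q, r, s, t}, X ∖ U = ∅ — both open, so U is clopen.
Only trivial clopens (∅ and X) exist, so (X, τ) is connected.
Compute connected components by grouping points that agree on all clopens:
  component: {q, r, s, t}


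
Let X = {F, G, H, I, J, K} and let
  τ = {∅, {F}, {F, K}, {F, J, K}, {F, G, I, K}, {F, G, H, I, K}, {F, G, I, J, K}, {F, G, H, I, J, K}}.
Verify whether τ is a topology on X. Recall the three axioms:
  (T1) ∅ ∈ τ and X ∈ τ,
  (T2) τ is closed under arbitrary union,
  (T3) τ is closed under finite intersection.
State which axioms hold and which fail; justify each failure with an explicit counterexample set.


τ IS a topology on X.

Axiom (T1): ∅ ∈ τ? Yes; X ∈ τ? Yes.
Axiom (T2/T3): check pairwise unions and intersections of members of τ.
All pairwise intersections and unions checked — each lies in τ. Therefore τ satisfies (T1), (T2), (T3): it IS a topology on X.


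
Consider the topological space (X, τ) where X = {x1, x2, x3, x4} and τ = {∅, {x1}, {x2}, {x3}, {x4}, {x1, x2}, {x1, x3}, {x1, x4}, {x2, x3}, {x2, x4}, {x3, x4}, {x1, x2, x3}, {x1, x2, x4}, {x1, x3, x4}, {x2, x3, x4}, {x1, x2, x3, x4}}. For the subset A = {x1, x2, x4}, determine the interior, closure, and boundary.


int(A) = {x1, x2, x4}, cl(A) = {x1, x2, x4}, ∂A = ∅.

Closed sets in (X, τ) are complements of opens:
  closed(X, τ) = {∅, {x1}, {x2}, {x3}, {x4}, {x1, x2}, {x1, x3}, {x1, x4}, {x2, x3}, {x2, x4}, {x3, x4}, {x1, x2, x3}, {x1, x2, x4}, {x1, x3, x4}, {x2, x3, x4}, {x1, x2, x3, x4}}.
int(A) = ⋃ {U ∈ τ : U ⊆ A}. Opens contained in A: ∅, {x1}, {x2}, {x4}, {x1, x2}, {x1, x4}, {x2, x4}, {x1, x2, x4}.
Taking the union of these: int(A) = {x1, x2, x4}.
cl(A) = ⋂ {C closed : A ⊆ C}. Closed sets containing A: {x1, x2, x4}, {x1, x2, x3, x4}.
Intersecting these: cl(A) = {x1, x2, x4}.
∂A = cl(A) ∖ int(A) = {x1, x2, x4} ∖ {x1, x2, x4} = ∅.


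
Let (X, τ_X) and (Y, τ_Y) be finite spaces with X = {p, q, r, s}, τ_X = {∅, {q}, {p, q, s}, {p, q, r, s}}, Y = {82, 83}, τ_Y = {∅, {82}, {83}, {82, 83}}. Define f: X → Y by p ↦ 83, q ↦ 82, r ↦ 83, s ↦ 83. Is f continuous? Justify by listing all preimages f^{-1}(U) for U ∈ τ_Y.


f is NOT continuous.

Compute f^{-1}(U) for each U ∈ τ_Y:
  U = ∅: f^{-1}(U) = ∅ ∈ τ_X ✓.
  U = {82}: f^{-1}(U) = {q} ∈ τ_X ✓.
  U = {83}: f^{-1}(U) = {p, r, s} ∉ τ_X ✗.
  U = {82, 83}: f^{-1}(U) = {p, q, r, s} ∈ τ_X ✓.
Found U = {83} with f^{-1}(U) = {p, r, s} not in τ_X. Therefore f is NOT continuous.


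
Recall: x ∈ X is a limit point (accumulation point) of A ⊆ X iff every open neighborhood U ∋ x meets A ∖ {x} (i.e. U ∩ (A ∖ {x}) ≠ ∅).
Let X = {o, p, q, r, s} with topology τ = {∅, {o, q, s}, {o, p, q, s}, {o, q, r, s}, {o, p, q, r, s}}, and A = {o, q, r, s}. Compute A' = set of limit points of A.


A' = {o, p, q, r, s}

For each x ∈ X, list the open sets U ∈ τ with x ∈ U, then check whether U ∩ (A ∖ {x}) ≠ ∅ for every such U.
  x = o: opens ∋ x are {o, q, s}, {o, p, q, s}, {o, q, r, s}, {o, p, q, r, s}; each meets A ∖ {o}, so x IS a limit point.
  x = p: opens ∋ x are {o, p, q, s}, {o, p, q, r, s}; each meets A ∖ {p}, so x IS a limit point.
  x = q: opens ∋ x are {o, q, s}, {o, p, q, s}, {o, q, r, s}, {o, p, q, r, s}; each meets A ∖ {q}, so x IS a limit point.
  x = r: opens ∋ x are {o, q, r, s}, {o, p, q, r, s}; each meets A ∖ {r}, so x IS a limit point.
  x = s: opens ∋ x are {o, q, s}, {o, p, q, s}, {o, q, r, s}, {o, p, q, r, s}; each meets A ∖ {s}, so x IS a limit point.
Collecting: A' = {o, p, q, r, s}.


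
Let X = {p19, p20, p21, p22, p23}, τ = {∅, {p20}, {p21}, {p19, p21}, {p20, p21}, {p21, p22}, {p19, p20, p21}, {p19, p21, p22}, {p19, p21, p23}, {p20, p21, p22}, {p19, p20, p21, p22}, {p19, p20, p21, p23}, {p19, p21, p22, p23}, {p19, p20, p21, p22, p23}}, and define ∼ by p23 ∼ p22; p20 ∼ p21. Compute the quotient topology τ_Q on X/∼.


X/∼ = {[p19], [p20=p21], [p22=p23]}; |τ_Q| = 4.

Equivalence classes: [p19], [p20=p21], [p22=p23].
Quotient map π: X → X/∼ sends p19 ↦ [p19], p20 ↦ [p20=p21], p21 ↦ [p20=p21], p22 ↦ [p22=p23], p23 ↦ [p22=p23].
For each subset V ⊆ X/∼, compute π^{-1}(V) ⊆ X and check whether π^{-1}(V) ∈ τ. V is open in τ_Q iff π^{-1}(V) ∈ τ.
  V = {}: π^{-1}(V) = ∅ ∈ τ ✓.
  V = {[p19]}: π^{-1}(V) = {p19} ∉ τ ✗.
  V = {[p20=p21]}: π^{-1}(V) = {p20, p21} ∈ τ ✓.
  V = {[p19], [p20=p21]}: π^{-1}(V) = {p19, p20, p21} ∈ τ ✓.
  V = {[p22=p23]}: π^{-1}(V) = {p22, p23} ∉ τ ✗.
  V = {[p19], [p22=p23]}: π^{-1}(V) = {p19, p22, p23} ∉ τ ✗.
  V = {[p20=p21], [p22=p23]}: π^{-1}(V) = {p20, p21, p22, p23} ∉ τ ✗.
  V = {[p19], [p20=p21], [p22=p23]}: π^{-1}(V) = {p19, p20, p21, p22, p23} ∈ τ ✓.
Open sets in the quotient: τ_Q = {{}, {[p20=p21]}, {[p19], [p20=p21]}, {[p19], [p20=p21], [p22=p23]}} (4 elements).


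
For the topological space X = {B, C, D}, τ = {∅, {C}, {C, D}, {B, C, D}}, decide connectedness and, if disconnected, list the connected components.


(X, τ) is connected.

Find clopen sets (U ∈ τ with X ∖ U ∈ τ):
  U = ∅, X ∖ U = {B, C, D} — both open, so U is clopen.
  U = {B, C, D}, X ∖ U = ∅ — both open, so U is clopen.
Only trivial clopens (∅ and X) exist, so (X, τ) is connected.
Compute connected components by grouping points that agree on all clopens:
  component: {B, C, D}


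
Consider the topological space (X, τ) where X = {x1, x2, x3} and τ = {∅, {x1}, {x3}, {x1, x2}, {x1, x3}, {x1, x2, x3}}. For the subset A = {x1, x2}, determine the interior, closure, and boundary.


int(A) = {x1, x2}, cl(A) = {x1, x2}, ∂A = ∅.

Closed sets in (X, τ) are complements of opens:
  closed(X, τ) = {∅, {x2}, {x3}, {x1, x2}, {x2, x3}, {x1, x2, x3}}.
int(A) = ⋃ {U ∈ τ : U ⊆ A}. Opens contained in A: ∅, {x1}, {x1, x2}.
Taking the union of these: int(A) = {x1, x2}.
cl(A) = ⋂ {C closed : A ⊆ C}. Closed sets containing A: {x1, x2}, {x1, x2, x3}.
Intersecting these: cl(A) = {x1, x2}.
∂A = cl(A) ∖ int(A) = {x1, x2} ∖ {x1, x2} = ∅.


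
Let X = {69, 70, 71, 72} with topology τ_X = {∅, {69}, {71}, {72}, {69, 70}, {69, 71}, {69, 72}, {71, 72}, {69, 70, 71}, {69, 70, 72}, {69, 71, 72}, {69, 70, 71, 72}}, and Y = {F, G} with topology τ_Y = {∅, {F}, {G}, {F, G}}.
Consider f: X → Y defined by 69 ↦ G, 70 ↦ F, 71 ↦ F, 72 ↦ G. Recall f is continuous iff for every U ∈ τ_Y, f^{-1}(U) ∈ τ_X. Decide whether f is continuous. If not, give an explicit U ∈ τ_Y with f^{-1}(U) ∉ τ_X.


f is NOT continuous.

Compute f^{-1}(U) for each U ∈ τ_Y:
  U = ∅: f^{-1}(U) = ∅ ∈ τ_X ✓.
  U = {F}: f^{-1}(U) = {70, 71} ∉ τ_X ✗.
  U = {G}: f^{-1}(U) = {69, 72} ∈ τ_X ✓.
  U = {F, G}: f^{-1}(U) = {69, 70, 71, 72} ∈ τ_X ✓.
Found U = {F} with f^{-1}(U) = {70, 71} not in τ_X. Therefore f is NOT continuous.


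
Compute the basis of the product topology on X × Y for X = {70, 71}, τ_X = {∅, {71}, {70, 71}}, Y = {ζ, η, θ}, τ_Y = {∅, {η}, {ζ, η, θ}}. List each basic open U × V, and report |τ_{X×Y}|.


Basis B = {∅ × ∅, {71} × {η}, {70, 71} × {η}, {71} × {ζ, η, θ}, {70, 71} × {ζ, η, θ}}; |τ_{X×Y}| = 6.

Enumerate products U × V with U ∈ τ_X, V ∈ τ_Y (deduplicated):
  ∅ × ∅ = {} (∅)
  {71} × {η} = {(71,η)}
  {70, 71} × {η} = {(70,η), (71,η)}
  {71} × {ζ, η, θ} = {(71,ζ), (71,η), (71,θ)}
  {70, 71} × {ζ, η, θ} = {(70,ζ), (70,η), (70,θ), (71,ζ), (71,η), (71,θ)}
These 5 distinct sets form the basis B.
Close under arbitrary unions to get τ_{X×Y}; counting gives |τ_{X×Y}| = 6.


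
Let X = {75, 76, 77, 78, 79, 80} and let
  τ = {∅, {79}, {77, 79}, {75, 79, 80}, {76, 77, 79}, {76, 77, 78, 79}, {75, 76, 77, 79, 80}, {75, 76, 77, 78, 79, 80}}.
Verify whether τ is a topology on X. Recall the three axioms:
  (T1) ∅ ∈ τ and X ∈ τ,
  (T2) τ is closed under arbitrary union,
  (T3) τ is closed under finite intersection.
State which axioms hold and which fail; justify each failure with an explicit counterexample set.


τ is NOT a topology on X.

Axiom (T1): ∅ ∈ τ? Yes; X ∈ τ? Yes.
Axiom (T2/T3): check pairwise unions and intersections of members of τ.
Counterexample for (T2): {77, 79} ∪ {75, 79, 80} = {75, 77, 79, 80} ∉ τ. Therefore τ is NOT a topology.


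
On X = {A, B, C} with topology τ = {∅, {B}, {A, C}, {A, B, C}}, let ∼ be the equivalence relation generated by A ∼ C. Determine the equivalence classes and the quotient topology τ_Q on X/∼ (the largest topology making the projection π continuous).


X/∼ = {[A=C], [B]}; |τ_Q| = 4.

Equivalence classes: [A=C], [B].
Quotient map π: X → X/∼ sends A ↦ [A=C], B ↦ [B], C ↦ [A=C].
For each subset V ⊆ X/∼, compute π^{-1}(V) ⊆ X and check whether π^{-1}(V) ∈ τ. V is open in τ_Q iff π^{-1}(V) ∈ τ.
  V = {}: π^{-1}(V) = ∅ ∈ τ ✓.
  V = {[A=C]}: π^{-1}(V) = {A, C} ∈ τ ✓.
  V = {[B]}: π^{-1}(V) = {B} ∈ τ ✓.
  V = {[A=C], [B]}: π^{-1}(V) = {A, B, C} ∈ τ ✓.
Open sets in the quotient: τ_Q = {{}, {[A=C]}, {[B]}, {[A=C], [B]}} (4 elements).


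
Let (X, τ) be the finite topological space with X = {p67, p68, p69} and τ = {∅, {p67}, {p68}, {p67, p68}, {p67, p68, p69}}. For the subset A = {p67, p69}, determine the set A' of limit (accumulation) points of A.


A' = {p69}

For each x ∈ X, list the open sets U ∈ τ with x ∈ U, then check whether U ∩ (A ∖ {x}) ≠ ∅ for every such U.
  x = p67: open {p67} ∋ x has {p67} ∩ (A ∖ {p67}) = ∅, so x is NOT a limit point.
  x = p68: open {p68} ∋ x has {p68} ∩ (A ∖ {p68}) = ∅, so x is NOT a limit point.
  x = p69: opens ∋ x are {p67, p68, p69}; each meets A ∖ {p69}, so x IS a limit point.
Collecting: A' = {p69}.


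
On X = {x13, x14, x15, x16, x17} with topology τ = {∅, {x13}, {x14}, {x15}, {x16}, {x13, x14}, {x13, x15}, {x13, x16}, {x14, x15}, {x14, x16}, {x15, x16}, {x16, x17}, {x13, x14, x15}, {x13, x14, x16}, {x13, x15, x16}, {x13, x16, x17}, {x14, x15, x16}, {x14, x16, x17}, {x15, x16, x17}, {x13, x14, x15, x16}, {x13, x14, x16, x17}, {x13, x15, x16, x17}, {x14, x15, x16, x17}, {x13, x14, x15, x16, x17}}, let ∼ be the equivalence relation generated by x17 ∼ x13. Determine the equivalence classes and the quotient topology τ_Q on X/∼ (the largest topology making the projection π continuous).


X/∼ = {[x13=x17], [x14], [x15], [x16]}; |τ_Q| = 12.

Equivalence classes: [x13=x17], [x14], [x15], [x16].
Quotient map π: X → X/∼ sends x13 ↦ [x13=x17], x14 ↦ [x14], x15 ↦ [x15], x16 ↦ [x16], x17 ↦ [x13=x17].
For each subset V ⊆ X/∼, compute π^{-1}(V) ⊆ X and check whether π^{-1}(V) ∈ τ. V is open in τ_Q iff π^{-1}(V) ∈ τ.
  V = {}: π^{-1}(V) = ∅ ∈ τ ✓.
  V = {[x13=x17]}: π^{-1}(V) = {x13, x17} ∉ τ ✗.
  V = {[x14]}: π^{-1}(V) = {x14} ∈ τ ✓.
  V = {[x13=x17], [x14]}: π^{-1}(V) = {x13, x14, x17} ∉ τ ✗.
  V = {[x15]}: π^{-1}(V) = {x15} ∈ τ ✓.
  V = {[x13=x17], [x15]}: π^{-1}(V) = {x13, x15, x17} ∉ τ ✗.
  V = {[x14], [x15]}: π^{-1}(V) = {x14, x15} ∈ τ ✓.
  V = {[x13=x17], [x14], [x15]}: π^{-1}(V) = {x13, x14, x15, x17} ∉ τ ✗.
  V = {[x16]}: π^{-1}(V) = {x16} ∈ τ ✓.
  V = {[x13=x17], [x16]}: π^{-1}(V) = {x13, x16, x17} ∈ τ ✓.
  V = {[x14], [x16]}: π^{-1}(V) = {x14, x16} ∈ τ ✓.
  V = {[x13=x17], [x14], [x16]}: π^{-1}(V) = {x13, x14, x16, x17} ∈ τ ✓.
  V = {[x15], [x16]}: π^{-1}(V) = {x15, x16} ∈ τ ✓.
  V = {[x13=x17], [x15], [x16]}: π^{-1}(V) = {x13, x15, x16, x17} ∈ τ ✓.
  V = {[x14], [x15], [x16]}: π^{-1}(V) = {x14, x15, x16} ∈ τ ✓.
  V = {[x13=x17], [x14], [x15], [x16]}: π^{-1}(V) = {x13, x14, x15, x16, x17} ∈ τ ✓.
Open sets in the quotient: τ_Q = {{}, {[x14]}, {[x15]}, {[x14], [x15]}, {[x16]}, {[x13=x17], [x16]}, {[x14], [x16]}, {[x13=x17], [x14], [x16]}, {[x15], [x16]}, {[x13=x17], [x15], [x16]}, {[x14], [x15], [x16]}, {[x13=x17], [x14], [x15], [x16]}} (12 elements).


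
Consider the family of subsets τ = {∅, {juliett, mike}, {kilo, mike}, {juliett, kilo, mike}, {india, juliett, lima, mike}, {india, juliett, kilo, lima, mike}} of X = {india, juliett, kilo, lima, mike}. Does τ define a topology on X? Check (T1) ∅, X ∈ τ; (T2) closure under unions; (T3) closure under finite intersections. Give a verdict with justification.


τ is NOT a topology on X.

Axiom (T1): ∅ ∈ τ? Yes; X ∈ τ? Yes.
Axiom (T2/T3): check pairwise unions and intersections of members of τ.
Counterexample for (T3): {juliett, mike} ∩ {kilo, mike} = {mike} ∉ τ. Therefore τ is NOT a topology.


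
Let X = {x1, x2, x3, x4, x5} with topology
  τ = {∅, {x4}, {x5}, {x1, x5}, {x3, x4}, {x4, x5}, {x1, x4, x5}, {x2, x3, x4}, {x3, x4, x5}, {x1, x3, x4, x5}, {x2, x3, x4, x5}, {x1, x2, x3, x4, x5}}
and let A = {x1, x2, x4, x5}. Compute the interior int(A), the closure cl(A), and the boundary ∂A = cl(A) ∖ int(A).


int(A) = {x1, x4, x5}, cl(A) = {x1, x2, x3, x4, x5}, ∂A = {x2, x3}.

Closed sets in (X, τ) are complements of opens:
  closed(X, τ) = {∅, {x1}, {x2}, {x1, x2}, {x1, x5}, {x2, x3}, {x1, x2, x3}, {x1, x2, x5}, {x2, x3, x4}, {x1, x2, x3, x4}, {x1, x2, x3, x5}, {x1, x2, x3, x4, x5}}.
int(A) = ⋃ {U ∈ τ : U ⊆ A}. Opens contained in A: ∅, {x4}, {x5}, {x1, x5}, {x4, x5}, {x1, x4, x5}.
Taking the union of these: int(A) = {x1, x4, x5}.
cl(A) = ⋂ {C closed : A ⊆ C}. Closed sets containing A: {x1, x2, x3, x4, x5}.
Intersecting these: cl(A) = {x1, x2, x3, x4, x5}.
∂A = cl(A) ∖ int(A) = {x1, x2, x3, x4, x5} ∖ {x1, x4, x5} = {x2, x3}.


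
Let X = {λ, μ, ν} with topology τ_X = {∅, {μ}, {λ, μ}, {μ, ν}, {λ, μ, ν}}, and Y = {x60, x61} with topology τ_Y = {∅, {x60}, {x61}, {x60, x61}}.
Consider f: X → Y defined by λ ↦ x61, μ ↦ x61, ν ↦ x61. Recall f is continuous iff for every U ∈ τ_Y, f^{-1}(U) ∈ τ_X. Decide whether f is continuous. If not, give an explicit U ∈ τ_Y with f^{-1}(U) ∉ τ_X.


f IS continuous.

Compute f^{-1}(U) for each U ∈ τ_Y:
  U = ∅: f^{-1}(U) = ∅ ∈ τ_X ✓.
  U = {x60}: f^{-1}(U) = ∅ ∈ τ_X ✓.
  U = {x61}: f^{-1}(U) = {λ, μ, ν} ∈ τ_X ✓.
  U = {x60, x61}: f^{-1}(U) = {λ, μ, ν} ∈ τ_X ✓.
Every preimage lies in τ_X, so f IS continuous.


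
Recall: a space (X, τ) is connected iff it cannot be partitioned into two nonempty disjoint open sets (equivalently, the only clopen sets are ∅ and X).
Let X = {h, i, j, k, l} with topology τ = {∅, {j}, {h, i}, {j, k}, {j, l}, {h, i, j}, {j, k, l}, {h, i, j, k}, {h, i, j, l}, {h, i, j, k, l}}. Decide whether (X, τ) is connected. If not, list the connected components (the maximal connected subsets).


(X, τ) is disconnected; components = [{h, i}, {j, k, l}].

Find clopen sets (U ∈ τ with X ∖ U ∈ τ):
  U = ∅, X ∖ U = {h, i, j, k, l} — both open, so U is clopen.
  U = {h, i}, X ∖ U = {j, k, l} — both open, so U is clopen.
  U = {j, k, l}, X ∖ U = {h, i} — both open, so U is clopen.
  U = {h, i, j, k, l}, X ∖ U = ∅ — both open, so U is clopen.
Nontrivial clopen(s) exist: e.g. {j, k, l}. So (X, τ) is disconnected.
Compute connected components by grouping points that agree on all clopens:
  component: {h, i}
  component: {j, k, l}


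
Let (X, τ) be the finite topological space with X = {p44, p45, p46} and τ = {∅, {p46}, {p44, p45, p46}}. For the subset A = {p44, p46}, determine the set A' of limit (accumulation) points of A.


A' = {p44, p45}

For each x ∈ X, list the open sets U ∈ τ with x ∈ U, then check whether U ∩ (A ∖ {x}) ≠ ∅ for every such U.
  x = p44: opens ∋ x are {p44, p45, p46}; each meets A ∖ {p44}, so x IS a limit point.
  x = p45: opens ∋ x are {p44, p45, p46}; each meets A ∖ {p45}, so x IS a limit point.
  x = p46: open {p46} ∋ x has {p46} ∩ (A ∖ {p46}) = ∅, so x is NOT a limit point.
Collecting: A' = {p44, p45}.


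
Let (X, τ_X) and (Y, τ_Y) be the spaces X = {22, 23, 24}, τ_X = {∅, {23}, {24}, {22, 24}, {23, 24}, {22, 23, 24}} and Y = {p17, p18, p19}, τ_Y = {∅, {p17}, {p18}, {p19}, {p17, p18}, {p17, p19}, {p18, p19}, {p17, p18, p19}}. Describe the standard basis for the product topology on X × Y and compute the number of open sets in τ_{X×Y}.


Basis B = {∅ × ∅, {23} × {p17}, {23} × {p18}, {23} × {p19}, {24} × {p17}, {24} × {p18}, {24} × {p19}, {22, 24} × {p17}, {22, 24} × {p18}, {22, 24} × {p19}, {23} × {p17, p18}, {23} × {p17, p19}, {23, 24} × {p17}, {23} × {p18, p19}, {23, 24} × {p18}, {23, 24} × {p19}, {24} × {p17, p18}, {24} × {p17, p19}, {24} × {p18, p19}, {22, 23, 24} × {p17}, {22, 23, 24} × {p18}, {22, 23, 24} × {p19}, {23} × {p17, p18, p19}, {24} × {p17, p18, p19}, {22, 24} × {p17, p18}, {22, 24} × {p17, p19}, {22, 24} × {p18, p19}, {23, 24} × {p17, p18}, {23, 24} × {p17, p19}, {23, 24} × {p18, p19}, {22, 24} × {p17, p18, p19}, {22, 23, 24} × {p17, p18}, {22, 23, 24} × {p17, p19}, {22, 23, 24} × {p18, p19}, {23, 24} × {p17, p18, p19}, {22, 23, 24} × {p17, p18, p19}}; |τ_{X×Y}| = 216.

Enumerate products U × V with U ∈ τ_X, V ∈ τ_Y (deduplicated):
  ∅ × ∅ = {} (∅)
  {23} × {p17} = {(23,p17)}
  {23} × {p18} = {(23,p18)}
  {23} × {p19} = {(23,p19)}
  {24} × {p17} = {(24,p17)}
  {24} × {p18} = {(24,p18)}
  {24} × {p19} = {(24,p19)}
  {22, 24} × {p17} = {(22,p17), (24,p17)}
  {22, 24} × {p18} = {(22,p18), (24,p18)}
  {22, 24} × {p19} = {(22,p19), (24,p19)}
  {23} × {p17, p18} = {(23,p17), (23,p18)}
  {23} × {p17, p19} = {(23,p17), (23,p19)}
  {23, 24} × {p17} = {(23,p17), (24,p17)}
  {23} × {p18, p19} = {(23,p18), (23,p19)}
  {23, 24} × {p18} = {(23,p18), (24,p18)}
  {23, 24} × {p19} = {(23,p19), (24,p19)}
  {24} × {p17, p18} = {(24,p17), (24,p18)}
  {24} × {p17, p19} = {(24,p17), (24,p19)}
  {24} × {p18, p19} = {(24,p18), (24,p19)}
  {22, 23, 24} × {p17} = {(22,p17), (23,p17), (24,p17)}
  {22, 23, 24} × {p18} = {(22,p18), (23,p18), (24,p18)}
  {22, 23, 24} × {p19} = {(22,p19), (23,p19), (24,p19)}
  {23} × {p17, p18, p19} = {(23,p17), (23,p18), (23,p19)}
  {24} × {p17, p18, p19} = {(24,p17), (24,p18), (24,p19)}
  {22, 24} × {p17, p18} = {(22,p17), (22,p18), (24,p17), (24,p18)}
  {22, 24} × {p17, p19} = {(22,p17), (22,p19), (24,p17), (24,p19)}
  {22, 24} × {p18, p19} = {(22,p18), (22,p19), (24,p18), (24,p19)}
  {23, 24} × {p17, p18} = {(23,p17), (23,p18), (24,p17), (24,p18)}
  {23, 24} × {p17, p19} = {(23,p17), (23,p19), (24,p17), (24,p19)}
  {23, 24} × {p18, p19} = {(23,p18), (23,p19), (24,p18), (24,p19)}
  {22, 24} × {p17, p18, p19} = {(22,p17), (22,p18), (22,p19), (24,p17), (24,p18), (24,p19)}
  {22, 23, 24} × {p17, p18} = {(22,p17), (22,p18), (23,p17), (23,p18), (24,p17), (24,p18)}
  {22, 23, 24} × {p17, p19} = {(22,p17), (22,p19), (23,p17), (23,p19), (24,p17), (24,p19)}
  {22, 23, 24} × {p18, p19} = {(22,p18), (22,p19), (23,p18), (23,p19), (24,p18), (24,p19)}
  {23, 24} × {p17, p18, p19} = {(23,p17), (23,p18), (23,p19), (24,p17), (24,p18), (24,p19)}
  {22, 23, 24} × {p17, p18, p19} = {(22,p17), (22,p18), (22,p19), (23,p17), (23,p18), (23,p19), (24,p17), (24,p18), (24,p19)}
These 36 distinct sets form the basis B.
Close under arbitrary unions to get τ_{X×Y}; counting gives |τ_{X×Y}| = 216.


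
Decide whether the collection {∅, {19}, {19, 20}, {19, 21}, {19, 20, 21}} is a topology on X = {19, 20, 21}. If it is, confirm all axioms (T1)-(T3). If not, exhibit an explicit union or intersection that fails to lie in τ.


τ IS a topology on X.

Axiom (T1): ∅ ∈ τ? Yes; X ∈ τ? Yes.
Axiom (T2/T3): check pairwise unions and intersections of members of τ.
All pairwise intersections and unions checked — each lies in τ. Therefore τ satisfies (T1), (T2), (T3): it IS a topology on X.


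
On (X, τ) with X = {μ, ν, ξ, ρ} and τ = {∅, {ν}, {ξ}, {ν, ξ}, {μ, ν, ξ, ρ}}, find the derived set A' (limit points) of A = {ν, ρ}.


A' = {μ, ρ}

For each x ∈ X, list the open sets U ∈ τ with x ∈ U, then check whether U ∩ (A ∖ {x}) ≠ ∅ for every such U.
  x = μ: opens ∋ x are {μ, ν, ξ, ρ}; each meets A ∖ {μ}, so x IS a limit point.
  x = ν: open {ν} ∋ x has {ν} ∩ (A ∖ {ν}) = ∅, so x is NOT a limit point.
  x = ξ: open {ξ} ∋ x has {ξ} ∩ (A ∖ {ξ}) = ∅, so x is NOT a limit point.
  x = ρ: opens ∋ x are {μ, ν, ξ, ρ}; each meets A ∖ {ρ}, so x IS a limit point.
Collecting: A' = {μ, ρ}.


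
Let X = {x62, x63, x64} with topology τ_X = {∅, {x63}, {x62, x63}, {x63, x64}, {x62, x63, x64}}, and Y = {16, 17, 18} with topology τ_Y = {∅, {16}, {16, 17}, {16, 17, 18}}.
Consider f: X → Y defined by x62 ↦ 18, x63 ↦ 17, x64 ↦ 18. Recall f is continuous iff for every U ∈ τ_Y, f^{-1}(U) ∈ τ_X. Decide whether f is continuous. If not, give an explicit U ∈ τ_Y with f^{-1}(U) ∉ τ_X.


f IS continuous.

Compute f^{-1}(U) for each U ∈ τ_Y:
  U = ∅: f^{-1}(U) = ∅ ∈ τ_X ✓.
  U = {16}: f^{-1}(U) = ∅ ∈ τ_X ✓.
  U = {16, 17}: f^{-1}(U) = {x63} ∈ τ_X ✓.
  U = {16, 17, 18}: f^{-1}(U) = {x62, x63, x64} ∈ τ_X ✓.
Every preimage lies in τ_X, so f IS continuous.


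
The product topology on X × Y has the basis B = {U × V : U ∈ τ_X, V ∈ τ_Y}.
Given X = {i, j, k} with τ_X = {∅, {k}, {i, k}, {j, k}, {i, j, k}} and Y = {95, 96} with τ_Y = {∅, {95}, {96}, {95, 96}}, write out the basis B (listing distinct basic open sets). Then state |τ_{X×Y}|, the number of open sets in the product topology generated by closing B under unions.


Basis B = {∅ × ∅, {k} × {95}, {k} × {96}, {i, k} × {95}, {i, k} × {96}, {j, k} × {95}, {j, k} × {96}, {k} × {95, 96}, {i, j, k} × {95}, {i, j, k} × {96}, {i, k} × {95, 96}, {j, k} × {95, 96}, {i, j, k} × {95, 96}}; |τ_{X×Y}| = 25.

Enumerate products U × V with U ∈ τ_X, V ∈ τ_Y (deduplicated):
  ∅ × ∅ = {} (∅)
  {k} × {95} = {(k,95)}
  {k} × {96} = {(k,96)}
  {i, k} × {95} = {(i,95), (k,95)}
  {i, k} × {96} = {(i,96), (k,96)}
  {j, k} × {95} = {(j,95), (k,95)}
  {j, k} × {96} = {(j,96), (k,96)}
  {k} × {95, 96} = {(k,95), (k,96)}
  {i, j, k} × {95} = {(i,95), (j,95), (k,95)}
  {i, j, k} × {96} = {(i,96), (j,96), (k,96)}
  {i, k} × {95, 96} = {(i,95), (i,96), (k,95), (k,96)}
  {j, k} × {95, 96} = {(j,95), (j,96), (k,95), (k,96)}
  {i, j, k} × {95, 96} = {(i,95), (i,96), (j,95), (j,96), (k,95), (k,96)}
These 13 distinct sets form the basis B.
Close under arbitrary unions to get τ_{X×Y}; counting gives |τ_{X×Y}| = 25.


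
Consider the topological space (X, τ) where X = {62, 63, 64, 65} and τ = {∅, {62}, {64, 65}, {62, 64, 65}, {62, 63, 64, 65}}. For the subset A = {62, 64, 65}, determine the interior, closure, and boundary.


int(A) = {62, 64, 65}, cl(A) = {62, 63, 64, 65}, ∂A = {63}.

Closed sets in (X, τ) are complements of opens:
  closed(X, τ) = {∅, {63}, {62, 63}, {63, 64, 65}, {62, 63, 64, 65}}.
int(A) = ⋃ {U ∈ τ : U ⊆ A}. Opens contained in A: ∅, {62}, {64, 65}, {62, 64, 65}.
Taking the union of these: int(A) = {62, 64, 65}.
cl(A) = ⋂ {C closed : A ⊆ C}. Closed sets containing A: {62, 63, 64, 65}.
Intersecting these: cl(A) = {62, 63, 64, 65}.
∂A = cl(A) ∖ int(A) = {62, 63, 64, 65} ∖ {62, 64, 65} = {63}.


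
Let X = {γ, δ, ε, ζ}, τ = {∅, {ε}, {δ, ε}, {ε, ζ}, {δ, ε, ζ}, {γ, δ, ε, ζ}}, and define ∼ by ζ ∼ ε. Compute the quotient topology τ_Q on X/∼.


X/∼ = {[γ], [δ], [ε=ζ]}; |τ_Q| = 4.

Equivalence classes: [γ], [δ], [ε=ζ].
Quotient map π: X → X/∼ sends γ ↦ [γ], δ ↦ [δ], ε ↦ [ε=ζ], ζ ↦ [ε=ζ].
For each subset V ⊆ X/∼, compute π^{-1}(V) ⊆ X and check whether π^{-1}(V) ∈ τ. V is open in τ_Q iff π^{-1}(V) ∈ τ.
  V = {}: π^{-1}(V) = ∅ ∈ τ ✓.
  V = {[γ]}: π^{-1}(V) = {γ} ∉ τ ✗.
  V = {[δ]}: π^{-1}(V) = {δ} ∉ τ ✗.
  V = {[γ], [δ]}: π^{-1}(V) = {γ, δ} ∉ τ ✗.
  V = {[ε=ζ]}: π^{-1}(V) = {ε, ζ} ∈ τ ✓.
  V = {[γ], [ε=ζ]}: π^{-1}(V) = {γ, ε, ζ} ∉ τ ✗.
  V = {[δ], [ε=ζ]}: π^{-1}(V) = {δ, ε, ζ} ∈ τ ✓.
  V = {[γ], [δ], [ε=ζ]}: π^{-1}(V) = {γ, δ, ε, ζ} ∈ τ ✓.
Open sets in the quotient: τ_Q = {{}, {[ε=ζ]}, {[δ], [ε=ζ]}, {[γ], [δ], [ε=ζ]}} (4 elements).


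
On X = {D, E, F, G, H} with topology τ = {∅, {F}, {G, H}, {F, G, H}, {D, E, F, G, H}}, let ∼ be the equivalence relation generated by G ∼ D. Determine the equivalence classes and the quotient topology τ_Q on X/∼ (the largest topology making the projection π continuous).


X/∼ = {[D=G], [E], [F], [H]}; |τ_Q| = 3.

Equivalence classes: [D=G], [E], [F], [H].
Quotient map π: X → X/∼ sends D ↦ [D=G], E ↦ [E], F ↦ [F], G ↦ [D=G], H ↦ [H].
For each subset V ⊆ X/∼, compute π^{-1}(V) ⊆ X and check whether π^{-1}(V) ∈ τ. V is open in τ_Q iff π^{-1}(V) ∈ τ.
  V = {}: π^{-1}(V) = ∅ ∈ τ ✓.
  V = {[D=G]}: π^{-1}(V) = {D, G} ∉ τ ✗.
  V = {[E]}: π^{-1}(V) = {E} ∉ τ ✗.
  V = {[D=G], [E]}: π^{-1}(V) = {D, E, G} ∉ τ ✗.
  V = {[F]}: π^{-1}(V) = {F} ∈ τ ✓.
  V = {[D=G], [F]}: π^{-1}(V) = {D, F, G} ∉ τ ✗.
  V = {[E], [F]}: π^{-1}(V) = {E, F} ∉ τ ✗.
  V = {[D=G], [E], [F]}: π^{-1}(V) = {D, E, F, G} ∉ τ ✗.
  V = {[H]}: π^{-1}(V) = {H} ∉ τ ✗.
  V = {[D=G], [H]}: π^{-1}(V) = {D, G, H} ∉ τ ✗.
  V = {[E], [H]}: π^{-1}(V) = {E, H} ∉ τ ✗.
  V = {[D=G], [E], [H]}: π^{-1}(V) = {D, E, G, H} ∉ τ ✗.
  V = {[F], [H]}: π^{-1}(V) = {F, H} ∉ τ ✗.
  V = {[D=G], [F], [H]}: π^{-1}(V) = {D, F, G, H} ∉ τ ✗.
  V = {[E], [F], [H]}: π^{-1}(V) = {E, F, H} ∉ τ ✗.
  V = {[D=G], [E], [F], [H]}: π^{-1}(V) = {D, E, F, G, H} ∈ τ ✓.
Open sets in the quotient: τ_Q = {{}, {[F]}, {[D=G], [E], [F], [H]}} (3 elements).
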